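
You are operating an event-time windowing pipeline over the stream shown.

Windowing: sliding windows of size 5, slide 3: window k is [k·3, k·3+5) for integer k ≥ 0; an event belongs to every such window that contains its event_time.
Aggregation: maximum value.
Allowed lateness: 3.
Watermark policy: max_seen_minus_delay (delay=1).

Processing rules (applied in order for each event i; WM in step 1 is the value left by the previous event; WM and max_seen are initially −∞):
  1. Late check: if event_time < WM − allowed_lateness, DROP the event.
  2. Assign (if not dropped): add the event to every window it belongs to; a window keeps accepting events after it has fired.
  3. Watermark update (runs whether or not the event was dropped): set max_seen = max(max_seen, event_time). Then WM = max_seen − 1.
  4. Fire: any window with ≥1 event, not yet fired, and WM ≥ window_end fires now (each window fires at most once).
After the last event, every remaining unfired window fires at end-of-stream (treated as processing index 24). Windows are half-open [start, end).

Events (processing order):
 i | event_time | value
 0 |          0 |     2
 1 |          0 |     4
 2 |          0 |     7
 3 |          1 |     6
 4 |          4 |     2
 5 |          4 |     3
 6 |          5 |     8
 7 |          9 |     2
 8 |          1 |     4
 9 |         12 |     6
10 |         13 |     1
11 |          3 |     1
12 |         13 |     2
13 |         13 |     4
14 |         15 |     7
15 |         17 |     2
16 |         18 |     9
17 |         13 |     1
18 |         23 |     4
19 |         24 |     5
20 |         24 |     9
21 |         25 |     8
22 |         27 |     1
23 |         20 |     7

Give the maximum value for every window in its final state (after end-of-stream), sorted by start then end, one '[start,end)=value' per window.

i=0 t=0 v=2: → [0,5); WM=-1
i=1 t=0 v=4: → [0,5); WM=-1
i=2 t=0 v=7: → [0,5); WM=-1
i=3 t=1 v=6: → [0,5); WM=0
i=4 t=4 v=2: → [3,8),[0,5); WM=3
i=5 t=4 v=3: → [3,8),[0,5); WM=3
i=6 t=5 v=8: → [3,8); WM=4
i=7 t=9 v=2: → [9,14),[6,11); WM=8; [0,5) fires=7 [3,8) fires=8
i=8 t=1 v=4: DROP (t<8-3); WM=8
i=9 t=12 v=6: → [12,17),[9,14); WM=11; [6,11) fires=2
i=10 t=13 v=1: → [12,17),[9,14); WM=12
i=11 t=3 v=1: DROP (t<12-3); WM=12
i=12 t=13 v=2: → [12,17),[9,14); WM=12
i=13 t=13 v=4: → [12,17),[9,14); WM=12
i=14 t=15 v=7: → [15,20),[12,17); WM=14; [9,14) fires=6
i=15 t=17 v=2: → [15,20); WM=16
i=16 t=18 v=9: → [18,23),[15,20); WM=17; [12,17) fires=7
i=17 t=13 v=1: DROP (t<17-3); WM=17
i=18 t=23 v=4: → [21,26); WM=22; [15,20) fires=9
i=19 t=24 v=5: → [24,29),[21,26); WM=23; [18,23) fires=9
i=20 t=24 v=9: → [24,29),[21,26); WM=23
i=21 t=25 v=8: → [24,29),[21,26); WM=24
i=22 t=27 v=1: → [27,32),[24,29); WM=26; [21,26) fires=9
i=23 t=20 v=7: DROP (t<26-3); WM=26

[0,5)=7 [3,8)=8 [6,11)=2 [9,14)=6 [12,17)=7 [15,20)=9 [18,23)=9 [21,26)=9 [24,29)=9 [27,32)=1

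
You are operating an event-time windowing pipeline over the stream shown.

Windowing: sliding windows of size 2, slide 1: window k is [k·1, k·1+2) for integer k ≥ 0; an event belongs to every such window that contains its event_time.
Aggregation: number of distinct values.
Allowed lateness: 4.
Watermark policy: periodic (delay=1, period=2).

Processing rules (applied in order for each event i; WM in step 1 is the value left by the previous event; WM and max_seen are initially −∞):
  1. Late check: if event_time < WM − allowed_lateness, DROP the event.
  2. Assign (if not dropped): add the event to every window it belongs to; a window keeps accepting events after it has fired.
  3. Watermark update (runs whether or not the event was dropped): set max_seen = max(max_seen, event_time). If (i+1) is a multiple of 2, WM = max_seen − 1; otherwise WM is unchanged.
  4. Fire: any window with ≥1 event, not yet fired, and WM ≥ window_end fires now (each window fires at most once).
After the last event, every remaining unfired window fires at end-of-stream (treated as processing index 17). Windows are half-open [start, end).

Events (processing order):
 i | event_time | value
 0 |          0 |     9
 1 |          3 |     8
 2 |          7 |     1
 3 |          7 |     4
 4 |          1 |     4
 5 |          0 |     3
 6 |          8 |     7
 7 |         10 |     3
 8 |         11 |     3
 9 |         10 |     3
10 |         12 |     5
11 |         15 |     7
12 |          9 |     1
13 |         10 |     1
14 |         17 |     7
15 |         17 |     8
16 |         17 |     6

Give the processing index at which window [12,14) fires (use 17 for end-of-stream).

11

i=0 t=0 v=9: → [0,2); WM=−∞
i=1 t=3 v=8: → [3,5),[2,4); WM=2; [0,2) fires=1
i=2 t=7 v=1: → [7,9),[6,8); WM=2
i=3 t=7 v=4: → [7,9),[6,8); WM=6; [2,4) fires=1 [3,5) fires=1
i=4 t=1 v=4: DROP (t<6-4); WM=6
i=5 t=0 v=3: DROP (t<6-4); WM=6
i=6 t=8 v=7: → [8,10),[7,9); WM=6
i=7 t=10 v=3: → [10,12),[9,11); WM=9; [6,8) fires=2 [7,9) fires=3
i=8 t=11 v=3: → [11,13),[10,12); WM=9
i=9 t=10 v=3: → [10,12),[9,11); WM=10; [8,10) fires=1
i=10 t=12 v=5: → [12,14),[11,13); WM=10
i=11 t=15 v=7: → [15,17),[14,16); WM=14; [9,11) fires=1 [10,12) fires=1 [11,13) fires=2 [12,14) fires=1
i=12 t=9 v=1: DROP (t<14-4); WM=14
i=13 t=10 v=1: → [10,12),[9,11); WM=14
i=14 t=17 v=7: → [17,19),[16,18); WM=14
i=15 t=17 v=8: → [17,19),[16,18); WM=16; [14,16) fires=1
i=16 t=17 v=6: → [17,19),[16,18); WM=16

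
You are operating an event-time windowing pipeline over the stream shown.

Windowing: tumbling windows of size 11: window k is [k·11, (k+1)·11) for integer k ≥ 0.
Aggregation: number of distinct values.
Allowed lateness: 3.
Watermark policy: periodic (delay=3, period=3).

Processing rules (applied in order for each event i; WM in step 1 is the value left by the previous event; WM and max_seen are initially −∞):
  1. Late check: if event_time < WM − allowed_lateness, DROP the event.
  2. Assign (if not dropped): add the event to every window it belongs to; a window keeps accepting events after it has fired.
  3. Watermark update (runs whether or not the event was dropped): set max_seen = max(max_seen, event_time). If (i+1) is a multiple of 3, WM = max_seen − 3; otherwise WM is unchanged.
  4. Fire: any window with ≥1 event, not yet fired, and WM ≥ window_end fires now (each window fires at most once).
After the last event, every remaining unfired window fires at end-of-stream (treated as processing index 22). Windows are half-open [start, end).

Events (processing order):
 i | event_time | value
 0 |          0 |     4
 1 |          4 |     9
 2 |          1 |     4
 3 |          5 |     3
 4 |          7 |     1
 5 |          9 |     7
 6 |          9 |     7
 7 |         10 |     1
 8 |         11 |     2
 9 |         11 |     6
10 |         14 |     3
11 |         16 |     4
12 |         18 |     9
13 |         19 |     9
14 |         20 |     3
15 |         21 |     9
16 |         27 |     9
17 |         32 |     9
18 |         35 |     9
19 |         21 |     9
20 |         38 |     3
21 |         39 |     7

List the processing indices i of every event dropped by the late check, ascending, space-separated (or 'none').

19

i=0 t=0 v=4: → [0,11); WM=−∞
i=1 t=4 v=9: → [0,11); WM=−∞
i=2 t=1 v=4: → [0,11); WM=1
i=3 t=5 v=3: → [0,11); WM=1
i=4 t=7 v=1: → [0,11); WM=1
i=5 t=9 v=7: → [0,11); WM=6
i=6 t=9 v=7: → [0,11); WM=6
i=7 t=10 v=1: → [0,11); WM=6
i=8 t=11 v=2: → [11,22); WM=8
i=9 t=11 v=6: → [11,22); WM=8
i=10 t=14 v=3: → [11,22); WM=8
i=11 t=16 v=4: → [11,22); WM=13; [0,11) fires=5
i=12 t=18 v=9: → [11,22); WM=13
i=13 t=19 v=9: → [11,22); WM=13
i=14 t=20 v=3: → [11,22); WM=17
i=15 t=21 v=9: → [11,22); WM=17
i=16 t=27 v=9: → [22,33); WM=17
i=17 t=32 v=9: → [22,33); WM=29; [11,22) fires=5
i=18 t=35 v=9: → [33,44); WM=29
i=19 t=21 v=9: DROP (t<29-3); WM=29
i=20 t=38 v=3: → [33,44); WM=35; [22,33) fires=1
i=21 t=39 v=7: → [33,44); WM=35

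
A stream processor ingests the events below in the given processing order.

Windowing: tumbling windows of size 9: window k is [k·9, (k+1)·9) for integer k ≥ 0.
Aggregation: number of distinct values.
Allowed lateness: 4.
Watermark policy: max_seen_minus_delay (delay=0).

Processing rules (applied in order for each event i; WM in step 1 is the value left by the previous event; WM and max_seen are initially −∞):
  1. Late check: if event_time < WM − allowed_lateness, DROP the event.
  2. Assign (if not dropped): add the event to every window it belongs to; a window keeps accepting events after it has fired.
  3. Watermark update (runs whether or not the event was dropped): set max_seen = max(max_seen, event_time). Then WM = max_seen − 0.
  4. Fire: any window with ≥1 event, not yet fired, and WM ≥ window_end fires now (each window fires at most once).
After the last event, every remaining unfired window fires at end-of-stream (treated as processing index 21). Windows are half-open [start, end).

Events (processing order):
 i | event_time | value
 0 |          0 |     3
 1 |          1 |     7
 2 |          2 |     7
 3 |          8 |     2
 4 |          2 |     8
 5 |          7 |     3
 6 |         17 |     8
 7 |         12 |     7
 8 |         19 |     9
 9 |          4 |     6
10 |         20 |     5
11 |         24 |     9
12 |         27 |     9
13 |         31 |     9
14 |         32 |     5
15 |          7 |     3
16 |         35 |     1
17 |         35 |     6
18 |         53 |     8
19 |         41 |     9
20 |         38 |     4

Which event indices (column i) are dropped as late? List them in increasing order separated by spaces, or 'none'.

4 7 9 15 19 20

i=0 t=0 v=3: → [0,9); WM=0
i=1 t=1 v=7: → [0,9); WM=1
i=2 t=2 v=7: → [0,9); WM=2
i=3 t=8 v=2: → [0,9); WM=8
i=4 t=2 v=8: DROP (t<8-4); WM=8
i=5 t=7 v=3: → [0,9); WM=8
i=6 t=17 v=8: → [9,18); WM=17; [0,9) fires=3
i=7 t=12 v=7: DROP (t<17-4); WM=17
i=8 t=19 v=9: → [18,27); WM=19; [9,18) fires=1
i=9 t=4 v=6: DROP (t<19-4); WM=19
i=10 t=20 v=5: → [18,27); WM=20
i=11 t=24 v=9: → [18,27); WM=24
i=12 t=27 v=9: → [27,36); WM=27; [18,27) fires=2
i=13 t=31 v=9: → [27,36); WM=31
i=14 t=32 v=5: → [27,36); WM=32
i=15 t=7 v=3: DROP (t<32-4); WM=32
i=16 t=35 v=1: → [27,36); WM=35
i=17 t=35 v=6: → [27,36); WM=35
i=18 t=53 v=8: → [45,54); WM=53; [27,36) fires=4
i=19 t=41 v=9: DROP (t<53-4); WM=53
i=20 t=38 v=4: DROP (t<53-4); WM=53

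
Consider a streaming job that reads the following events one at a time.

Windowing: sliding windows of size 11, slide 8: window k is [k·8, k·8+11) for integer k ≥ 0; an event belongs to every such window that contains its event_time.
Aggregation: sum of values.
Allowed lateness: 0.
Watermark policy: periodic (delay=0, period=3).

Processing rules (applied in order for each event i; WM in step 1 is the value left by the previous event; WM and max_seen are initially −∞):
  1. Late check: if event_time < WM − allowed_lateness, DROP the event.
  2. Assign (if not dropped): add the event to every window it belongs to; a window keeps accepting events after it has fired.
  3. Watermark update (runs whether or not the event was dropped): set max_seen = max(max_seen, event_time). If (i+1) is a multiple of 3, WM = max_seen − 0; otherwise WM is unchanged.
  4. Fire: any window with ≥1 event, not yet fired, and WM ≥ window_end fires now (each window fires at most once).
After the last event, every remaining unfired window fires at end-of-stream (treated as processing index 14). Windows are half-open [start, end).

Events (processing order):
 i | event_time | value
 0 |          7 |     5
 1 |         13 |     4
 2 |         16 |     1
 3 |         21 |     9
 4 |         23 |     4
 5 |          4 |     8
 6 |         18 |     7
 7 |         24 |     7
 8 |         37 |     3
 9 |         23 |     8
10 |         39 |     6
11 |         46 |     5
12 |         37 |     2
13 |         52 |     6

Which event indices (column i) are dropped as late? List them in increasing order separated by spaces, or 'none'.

5 6 9 12

i=0 t=7 v=5: → [0,11); WM=−∞
i=1 t=13 v=4: → [8,19); WM=−∞
i=2 t=16 v=1: → [16,27),[8,19); WM=16; [0,11) fires=5
i=3 t=21 v=9: → [16,27); WM=16
i=4 t=23 v=4: → [16,27); WM=16
i=5 t=4 v=8: DROP (t<16-0); WM=23; [8,19) fires=5
i=6 t=18 v=7: DROP (t<23-0); WM=23
i=7 t=24 v=7: → [24,35),[16,27); WM=23
i=8 t=37 v=3: → [32,43); WM=37; [16,27) fires=21 [24,35) fires=7
i=9 t=23 v=8: DROP (t<37-0); WM=37
i=10 t=39 v=6: → [32,43); WM=37
i=11 t=46 v=5: → [40,51); WM=46; [32,43) fires=9
i=12 t=37 v=2: DROP (t<46-0); WM=46
i=13 t=52 v=6: → [48,59); WM=46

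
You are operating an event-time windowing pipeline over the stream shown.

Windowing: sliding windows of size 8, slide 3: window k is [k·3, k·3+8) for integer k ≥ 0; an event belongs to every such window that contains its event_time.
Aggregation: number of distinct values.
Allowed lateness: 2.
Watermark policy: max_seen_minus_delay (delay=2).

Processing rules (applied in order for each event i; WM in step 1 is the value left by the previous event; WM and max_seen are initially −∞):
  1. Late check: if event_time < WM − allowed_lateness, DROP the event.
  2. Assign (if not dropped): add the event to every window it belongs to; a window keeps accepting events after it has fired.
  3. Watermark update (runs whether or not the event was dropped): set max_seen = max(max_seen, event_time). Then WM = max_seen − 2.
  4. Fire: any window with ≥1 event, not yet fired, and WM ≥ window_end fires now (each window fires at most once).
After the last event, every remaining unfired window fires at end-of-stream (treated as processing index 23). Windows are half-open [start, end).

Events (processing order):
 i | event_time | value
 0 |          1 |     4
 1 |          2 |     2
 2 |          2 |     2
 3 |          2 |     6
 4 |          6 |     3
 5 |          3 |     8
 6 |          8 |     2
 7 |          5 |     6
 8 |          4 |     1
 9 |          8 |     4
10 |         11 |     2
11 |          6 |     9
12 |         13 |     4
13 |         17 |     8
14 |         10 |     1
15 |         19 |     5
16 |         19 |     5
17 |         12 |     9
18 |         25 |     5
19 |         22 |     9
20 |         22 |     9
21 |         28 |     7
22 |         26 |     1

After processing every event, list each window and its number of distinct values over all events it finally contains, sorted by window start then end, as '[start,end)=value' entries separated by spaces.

[0,8)=6 [3,11)=6 [6,14)=3 [9,17)=2 [12,20)=3 [15,23)=3 [18,26)=2 [21,29)=4 [24,32)=3 [27,35)=1

i=0 t=1 v=4: → [0,8); WM=-1
i=1 t=2 v=2: → [0,8); WM=0
i=2 t=2 v=2: → [0,8); WM=0
i=3 t=2 v=6: → [0,8); WM=0
i=4 t=6 v=3: → [6,14),[3,11),[0,8); WM=4
i=5 t=3 v=8: → [3,11),[0,8); WM=4
i=6 t=8 v=2: → [6,14),[3,11); WM=6
i=7 t=5 v=6: → [3,11),[0,8); WM=6
i=8 t=4 v=1: → [3,11),[0,8); WM=6
i=9 t=8 v=4: → [6,14),[3,11); WM=6
i=10 t=11 v=2: → [9,17),[6,14); WM=9; [0,8) fires=6
i=11 t=6 v=9: DROP (t<9-2); WM=9
i=12 t=13 v=4: → [12,20),[9,17),[6,14); WM=11; [3,11) fires=6
i=13 t=17 v=8: → [15,23),[12,20); WM=15; [6,14) fires=3
i=14 t=10 v=1: DROP (t<15-2); WM=15
i=15 t=19 v=5: → [18,26),[15,23),[12,20); WM=17; [9,17) fires=2
i=16 t=19 v=5: → [18,26),[15,23),[12,20); WM=17
i=17 t=12 v=9: DROP (t<17-2); WM=17
i=18 t=25 v=5: → [24,32),[21,29),[18,26); WM=23; [12,20) fires=3 [15,23) fires=2
i=19 t=22 v=9: → [21,29),[18,26),[15,23); WM=23
i=20 t=22 v=9: → [21,29),[18,26),[15,23); WM=23
i=21 t=28 v=7: → [27,35),[24,32),[21,29); WM=26; [18,26) fires=2
i=22 t=26 v=1: → [24,32),[21,29); WM=26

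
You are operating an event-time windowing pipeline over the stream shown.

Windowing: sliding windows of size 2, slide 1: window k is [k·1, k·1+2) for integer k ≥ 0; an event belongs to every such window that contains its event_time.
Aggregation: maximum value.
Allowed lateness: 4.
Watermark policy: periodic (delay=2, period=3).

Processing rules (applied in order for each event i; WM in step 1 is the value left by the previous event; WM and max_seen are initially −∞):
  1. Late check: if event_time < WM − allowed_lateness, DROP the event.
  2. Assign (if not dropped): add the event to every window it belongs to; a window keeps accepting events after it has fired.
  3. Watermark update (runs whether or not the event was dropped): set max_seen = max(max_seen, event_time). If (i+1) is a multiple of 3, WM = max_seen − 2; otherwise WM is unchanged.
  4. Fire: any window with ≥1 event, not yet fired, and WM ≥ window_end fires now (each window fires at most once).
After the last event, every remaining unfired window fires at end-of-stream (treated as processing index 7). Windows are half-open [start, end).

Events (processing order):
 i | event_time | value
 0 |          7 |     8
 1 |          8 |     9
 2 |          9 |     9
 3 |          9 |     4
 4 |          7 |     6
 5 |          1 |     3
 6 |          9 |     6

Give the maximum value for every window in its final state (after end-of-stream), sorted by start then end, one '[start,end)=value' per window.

i=0 t=7 v=8: → [7,9),[6,8); WM=−∞
i=1 t=8 v=9: → [8,10),[7,9); WM=−∞
i=2 t=9 v=9: → [9,11),[8,10); WM=7
i=3 t=9 v=4: → [9,11),[8,10); WM=7
i=4 t=7 v=6: → [7,9),[6,8); WM=7
i=5 t=1 v=3: DROP (t<7-4); WM=7
i=6 t=9 v=6: → [9,11),[8,10); WM=7

[6,8)=8 [7,9)=9 [8,10)=9 [9,11)=9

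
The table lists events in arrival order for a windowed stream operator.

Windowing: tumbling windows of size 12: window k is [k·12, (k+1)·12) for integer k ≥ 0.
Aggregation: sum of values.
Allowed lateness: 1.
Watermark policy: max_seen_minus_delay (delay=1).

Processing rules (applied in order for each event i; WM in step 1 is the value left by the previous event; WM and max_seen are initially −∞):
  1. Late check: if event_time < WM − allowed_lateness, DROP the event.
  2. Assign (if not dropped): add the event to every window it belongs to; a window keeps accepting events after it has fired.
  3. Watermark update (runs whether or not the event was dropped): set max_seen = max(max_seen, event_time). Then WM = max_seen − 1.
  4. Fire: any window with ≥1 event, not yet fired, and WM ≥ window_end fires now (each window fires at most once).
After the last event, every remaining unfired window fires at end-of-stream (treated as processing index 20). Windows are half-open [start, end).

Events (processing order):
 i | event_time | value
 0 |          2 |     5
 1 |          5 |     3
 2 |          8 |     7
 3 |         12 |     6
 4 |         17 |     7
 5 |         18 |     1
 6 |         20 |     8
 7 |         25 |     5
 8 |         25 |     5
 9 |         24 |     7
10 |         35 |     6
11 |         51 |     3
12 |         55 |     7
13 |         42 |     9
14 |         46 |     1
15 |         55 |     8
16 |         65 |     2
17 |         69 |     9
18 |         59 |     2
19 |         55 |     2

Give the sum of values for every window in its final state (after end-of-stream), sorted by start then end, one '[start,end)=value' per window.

[0,12)=15 [12,24)=22 [24,36)=23 [48,60)=18 [60,72)=11

i=0 t=2 v=5: → [0,12); WM=1
i=1 t=5 v=3: → [0,12); WM=4
i=2 t=8 v=7: → [0,12); WM=7
i=3 t=12 v=6: → [12,24); WM=11
i=4 t=17 v=7: → [12,24); WM=16; [0,12) fires=15
i=5 t=18 v=1: → [12,24); WM=17
i=6 t=20 v=8: → [12,24); WM=19
i=7 t=25 v=5: → [24,36); WM=24; [12,24) fires=22
i=8 t=25 v=5: → [24,36); WM=24
i=9 t=24 v=7: → [24,36); WM=24
i=10 t=35 v=6: → [24,36); WM=34
i=11 t=51 v=3: → [48,60); WM=50; [24,36) fires=23
i=12 t=55 v=7: → [48,60); WM=54
i=13 t=42 v=9: DROP (t<54-1); WM=54
i=14 t=46 v=1: DROP (t<54-1); WM=54
i=15 t=55 v=8: → [48,60); WM=54
i=16 t=65 v=2: → [60,72); WM=64; [48,60) fires=18
i=17 t=69 v=9: → [60,72); WM=68
i=18 t=59 v=2: DROP (t<68-1); WM=68
i=19 t=55 v=2: DROP (t<68-1); WM=68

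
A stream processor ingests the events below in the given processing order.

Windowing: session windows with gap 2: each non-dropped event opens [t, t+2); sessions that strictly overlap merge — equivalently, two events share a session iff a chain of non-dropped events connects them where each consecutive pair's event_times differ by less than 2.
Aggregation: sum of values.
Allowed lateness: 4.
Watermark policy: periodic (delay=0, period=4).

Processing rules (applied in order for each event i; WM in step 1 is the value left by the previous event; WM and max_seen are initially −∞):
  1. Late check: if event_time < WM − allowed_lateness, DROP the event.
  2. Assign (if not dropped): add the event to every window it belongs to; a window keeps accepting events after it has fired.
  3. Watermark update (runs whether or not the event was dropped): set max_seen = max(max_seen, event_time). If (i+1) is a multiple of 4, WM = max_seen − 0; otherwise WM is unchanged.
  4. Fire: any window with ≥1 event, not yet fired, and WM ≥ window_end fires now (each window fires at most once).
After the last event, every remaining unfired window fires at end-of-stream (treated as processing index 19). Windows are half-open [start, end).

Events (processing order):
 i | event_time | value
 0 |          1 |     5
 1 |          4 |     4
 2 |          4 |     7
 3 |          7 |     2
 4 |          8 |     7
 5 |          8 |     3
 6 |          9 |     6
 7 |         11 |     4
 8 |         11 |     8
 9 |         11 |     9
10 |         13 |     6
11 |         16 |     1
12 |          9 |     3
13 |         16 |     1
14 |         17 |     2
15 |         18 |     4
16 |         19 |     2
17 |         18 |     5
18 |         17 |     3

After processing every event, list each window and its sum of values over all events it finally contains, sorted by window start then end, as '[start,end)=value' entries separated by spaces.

[1,3)=5 [4,6)=11 [7,11)=18 [11,13)=21 [13,15)=6 [16,21)=18

i=0 t=1 v=5: → [1,3); WM=−∞
i=1 t=4 v=4: → [4,6); WM=−∞
i=2 t=4 v=7: → [4,6); WM=−∞
i=3 t=7 v=2: → [7,9); WM=7
i=4 t=8 v=7: → [7,10); WM=7
i=5 t=8 v=3: → [7,10); WM=7
i=6 t=9 v=6: → [7,11); WM=7
i=7 t=11 v=4: → [11,13); WM=11
i=8 t=11 v=8: → [11,13); WM=11
i=9 t=11 v=9: → [11,13); WM=11
i=10 t=13 v=6: → [13,15); WM=11
i=11 t=16 v=1: → [16,18); WM=16
i=12 t=9 v=3: DROP (t<16-4); WM=16
i=13 t=16 v=1: → [16,18); WM=16
i=14 t=17 v=2: → [16,19); WM=16
i=15 t=18 v=4: → [16,20); WM=18
i=16 t=19 v=2: → [16,21); WM=18
i=17 t=18 v=5: → [16,21); WM=18
i=18 t=17 v=3: → [16,21); WM=18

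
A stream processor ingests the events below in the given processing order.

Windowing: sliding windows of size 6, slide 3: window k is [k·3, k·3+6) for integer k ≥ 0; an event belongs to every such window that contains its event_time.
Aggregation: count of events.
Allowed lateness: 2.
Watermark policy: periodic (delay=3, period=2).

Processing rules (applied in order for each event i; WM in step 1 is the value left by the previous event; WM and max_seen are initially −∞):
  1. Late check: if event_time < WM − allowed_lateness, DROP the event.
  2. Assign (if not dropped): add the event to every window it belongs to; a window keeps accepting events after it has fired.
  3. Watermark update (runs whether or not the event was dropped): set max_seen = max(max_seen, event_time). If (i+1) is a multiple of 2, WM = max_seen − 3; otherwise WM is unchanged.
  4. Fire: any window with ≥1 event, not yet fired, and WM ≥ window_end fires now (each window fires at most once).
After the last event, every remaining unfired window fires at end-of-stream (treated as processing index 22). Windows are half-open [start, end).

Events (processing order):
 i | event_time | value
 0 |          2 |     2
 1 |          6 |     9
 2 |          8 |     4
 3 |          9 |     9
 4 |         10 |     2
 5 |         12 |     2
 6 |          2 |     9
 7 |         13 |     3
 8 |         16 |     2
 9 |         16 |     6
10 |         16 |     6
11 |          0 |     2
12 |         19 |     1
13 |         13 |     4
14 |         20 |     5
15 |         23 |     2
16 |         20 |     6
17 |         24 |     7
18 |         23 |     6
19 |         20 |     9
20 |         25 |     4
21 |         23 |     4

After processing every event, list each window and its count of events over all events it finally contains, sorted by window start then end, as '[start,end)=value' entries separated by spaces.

i=0 t=2 v=2: → [0,6); WM=−∞
i=1 t=6 v=9: → [6,12),[3,9); WM=3
i=2 t=8 v=4: → [6,12),[3,9); WM=3
i=3 t=9 v=9: → [9,15),[6,12); WM=6; [0,6) fires=1
i=4 t=10 v=2: → [9,15),[6,12); WM=6
i=5 t=12 v=2: → [12,18),[9,15); WM=9; [3,9) fires=2
i=6 t=2 v=9: DROP (t<9-2); WM=9
i=7 t=13 v=3: → [12,18),[9,15); WM=10
i=8 t=16 v=2: → [15,21),[12,18); WM=10
i=9 t=16 v=6: → [15,21),[12,18); WM=13; [6,12) fires=4
i=10 t=16 v=6: → [15,21),[12,18); WM=13
i=11 t=0 v=2: DROP (t<13-2); WM=13
i=12 t=19 v=1: → [18,24),[15,21); WM=13
i=13 t=13 v=4: → [12,18),[9,15); WM=16; [9,15) fires=5
i=14 t=20 v=5: → [18,24),[15,21); WM=16
i=15 t=23 v=2: → [21,27),[18,24); WM=20; [12,18) fires=6
i=16 t=20 v=6: → [18,24),[15,21); WM=20
i=17 t=24 v=7: → [24,30),[21,27); WM=21; [15,21) fires=6
i=18 t=23 v=6: → [21,27),[18,24); WM=21
i=19 t=20 v=9: → [18,24),[15,21); WM=21
i=20 t=25 v=4: → [24,30),[21,27); WM=21
i=21 t=23 v=4: → [21,27),[18,24); WM=22

[0,6)=1 [3,9)=2 [6,12)=4 [9,15)=5 [12,18)=6 [15,21)=7 [18,24)=7 [21,27)=5 [24,30)=2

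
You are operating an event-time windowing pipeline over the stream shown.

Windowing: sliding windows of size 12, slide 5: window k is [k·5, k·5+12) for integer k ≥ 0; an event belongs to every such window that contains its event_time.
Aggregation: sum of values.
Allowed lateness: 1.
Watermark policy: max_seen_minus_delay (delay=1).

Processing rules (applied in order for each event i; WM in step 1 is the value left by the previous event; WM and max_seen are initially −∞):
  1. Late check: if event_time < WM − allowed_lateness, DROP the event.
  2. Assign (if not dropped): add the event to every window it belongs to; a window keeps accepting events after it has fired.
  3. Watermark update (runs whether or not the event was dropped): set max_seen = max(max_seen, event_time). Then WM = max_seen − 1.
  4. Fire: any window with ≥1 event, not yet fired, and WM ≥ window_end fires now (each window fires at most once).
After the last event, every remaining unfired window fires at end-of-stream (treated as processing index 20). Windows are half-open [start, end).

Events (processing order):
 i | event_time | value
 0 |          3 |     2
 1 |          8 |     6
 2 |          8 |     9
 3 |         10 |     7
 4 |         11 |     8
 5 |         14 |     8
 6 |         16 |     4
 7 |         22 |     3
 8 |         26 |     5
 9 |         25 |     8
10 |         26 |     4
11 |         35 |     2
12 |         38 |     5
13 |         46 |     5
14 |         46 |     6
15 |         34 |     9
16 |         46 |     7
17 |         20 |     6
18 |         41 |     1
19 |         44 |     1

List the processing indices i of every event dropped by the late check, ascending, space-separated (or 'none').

i=0 t=3 v=2: → [0,12); WM=2
i=1 t=8 v=6: → [5,17),[0,12); WM=7
i=2 t=8 v=9: → [5,17),[0,12); WM=7
i=3 t=10 v=7: → [10,22),[5,17),[0,12); WM=9
i=4 t=11 v=8: → [10,22),[5,17),[0,12); WM=10
i=5 t=14 v=8: → [10,22),[5,17); WM=13; [0,12) fires=32
i=6 t=16 v=4: → [15,27),[10,22),[5,17); WM=15
i=7 t=22 v=3: → [20,32),[15,27); WM=21; [5,17) fires=42
i=8 t=26 v=5: → [25,37),[20,32),[15,27); WM=25; [10,22) fires=27
i=9 t=25 v=8: → [25,37),[20,32),[15,27); WM=25
i=10 t=26 v=4: → [25,37),[20,32),[15,27); WM=25
i=11 t=35 v=2: → [35,47),[30,42),[25,37); WM=34; [15,27) fires=24 [20,32) fires=20
i=12 t=38 v=5: → [35,47),[30,42); WM=37; [25,37) fires=19
i=13 t=46 v=5: → [45,57),[40,52),[35,47); WM=45; [30,42) fires=7
i=14 t=46 v=6: → [45,57),[40,52),[35,47); WM=45
i=15 t=34 v=9: DROP (t<45-1); WM=45
i=16 t=46 v=7: → [45,57),[40,52),[35,47); WM=45
i=17 t=20 v=6: DROP (t<45-1); WM=45
i=18 t=41 v=1: DROP (t<45-1); WM=45
i=19 t=44 v=1: → [40,52),[35,47); WM=45

15 17 18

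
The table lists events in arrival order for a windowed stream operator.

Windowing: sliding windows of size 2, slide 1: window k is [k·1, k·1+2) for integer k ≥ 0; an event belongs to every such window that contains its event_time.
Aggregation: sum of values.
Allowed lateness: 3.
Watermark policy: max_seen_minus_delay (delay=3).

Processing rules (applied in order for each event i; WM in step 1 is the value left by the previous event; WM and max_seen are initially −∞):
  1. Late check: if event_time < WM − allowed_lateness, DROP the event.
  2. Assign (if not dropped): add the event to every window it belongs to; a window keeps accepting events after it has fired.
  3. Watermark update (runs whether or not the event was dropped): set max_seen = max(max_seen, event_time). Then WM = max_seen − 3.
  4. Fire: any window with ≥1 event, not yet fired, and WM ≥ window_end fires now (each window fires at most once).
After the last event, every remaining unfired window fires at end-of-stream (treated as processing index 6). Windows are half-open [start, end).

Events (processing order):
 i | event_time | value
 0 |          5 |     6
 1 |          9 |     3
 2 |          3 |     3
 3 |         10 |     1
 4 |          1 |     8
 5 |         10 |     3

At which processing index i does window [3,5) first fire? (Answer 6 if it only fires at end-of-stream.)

2

i=0 t=5 v=6: → [5,7),[4,6); WM=2
i=1 t=9 v=3: → [9,11),[8,10); WM=6; [4,6) fires=6
i=2 t=3 v=3: → [3,5),[2,4); WM=6; [2,4) fires=3 [3,5) fires=3
i=3 t=10 v=1: → [10,12),[9,11); WM=7; [5,7) fires=6
i=4 t=1 v=8: DROP (t<7-3); WM=7
i=5 t=10 v=3: → [10,12),[9,11); WM=7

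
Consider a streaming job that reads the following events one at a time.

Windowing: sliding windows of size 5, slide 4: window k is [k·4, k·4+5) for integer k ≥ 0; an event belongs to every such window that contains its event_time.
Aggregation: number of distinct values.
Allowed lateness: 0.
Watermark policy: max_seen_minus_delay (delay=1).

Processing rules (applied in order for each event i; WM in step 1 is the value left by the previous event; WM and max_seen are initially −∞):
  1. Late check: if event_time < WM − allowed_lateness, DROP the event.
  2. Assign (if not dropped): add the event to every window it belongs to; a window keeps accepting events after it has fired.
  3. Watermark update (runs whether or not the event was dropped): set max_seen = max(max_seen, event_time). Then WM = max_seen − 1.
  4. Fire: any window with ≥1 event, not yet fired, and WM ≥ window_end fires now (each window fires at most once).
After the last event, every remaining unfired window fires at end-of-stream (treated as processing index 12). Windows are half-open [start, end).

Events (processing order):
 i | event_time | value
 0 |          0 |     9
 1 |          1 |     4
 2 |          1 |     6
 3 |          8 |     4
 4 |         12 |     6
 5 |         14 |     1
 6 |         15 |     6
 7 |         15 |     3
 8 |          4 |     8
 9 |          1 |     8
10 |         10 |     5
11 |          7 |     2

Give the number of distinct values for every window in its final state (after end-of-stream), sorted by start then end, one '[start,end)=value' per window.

i=0 t=0 v=9: → [0,5); WM=-1
i=1 t=1 v=4: → [0,5); WM=0
i=2 t=1 v=6: → [0,5); WM=0
i=3 t=8 v=4: → [8,13),[4,9); WM=7; [0,5) fires=3
i=4 t=12 v=6: → [12,17),[8,13); WM=11; [4,9) fires=1
i=5 t=14 v=1: → [12,17); WM=13; [8,13) fires=2
i=6 t=15 v=6: → [12,17); WM=14
i=7 t=15 v=3: → [12,17); WM=14
i=8 t=4 v=8: DROP (t<14-0); WM=14
i=9 t=1 v=8: DROP (t<14-0); WM=14
i=10 t=10 v=5: DROP (t<14-0); WM=14
i=11 t=7 v=2: DROP (t<14-0); WM=14

[0,5)=3 [4,9)=1 [8,13)=2 [12,17)=3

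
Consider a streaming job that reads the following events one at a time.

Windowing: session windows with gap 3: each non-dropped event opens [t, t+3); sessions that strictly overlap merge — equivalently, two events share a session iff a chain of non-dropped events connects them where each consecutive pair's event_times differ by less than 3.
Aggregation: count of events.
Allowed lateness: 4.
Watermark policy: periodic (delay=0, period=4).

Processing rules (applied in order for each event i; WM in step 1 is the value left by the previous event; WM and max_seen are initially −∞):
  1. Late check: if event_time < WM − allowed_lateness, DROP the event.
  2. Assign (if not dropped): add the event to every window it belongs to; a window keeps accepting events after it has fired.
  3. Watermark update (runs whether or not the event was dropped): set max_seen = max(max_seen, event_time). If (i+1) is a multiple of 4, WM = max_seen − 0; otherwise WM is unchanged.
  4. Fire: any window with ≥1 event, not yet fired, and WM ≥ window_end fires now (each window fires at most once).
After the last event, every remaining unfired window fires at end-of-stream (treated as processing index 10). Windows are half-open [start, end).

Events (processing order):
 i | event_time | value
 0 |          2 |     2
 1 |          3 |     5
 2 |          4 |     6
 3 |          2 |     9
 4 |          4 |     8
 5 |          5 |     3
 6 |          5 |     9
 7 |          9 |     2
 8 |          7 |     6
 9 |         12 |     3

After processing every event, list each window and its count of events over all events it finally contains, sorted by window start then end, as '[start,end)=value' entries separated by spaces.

i=0 t=2 v=2: → [2,5); WM=−∞
i=1 t=3 v=5: → [2,6); WM=−∞
i=2 t=4 v=6: → [2,7); WM=−∞
i=3 t=2 v=9: → [2,7); WM=4
i=4 t=4 v=8: → [2,7); WM=4
i=5 t=5 v=3: → [2,8); WM=4
i=6 t=5 v=9: → [2,8); WM=4
i=7 t=9 v=2: → [9,12); WM=9
i=8 t=7 v=6: → [2,12); WM=9
i=9 t=12 v=3: → [12,15); WM=9

[2,12)=9 [12,15)=1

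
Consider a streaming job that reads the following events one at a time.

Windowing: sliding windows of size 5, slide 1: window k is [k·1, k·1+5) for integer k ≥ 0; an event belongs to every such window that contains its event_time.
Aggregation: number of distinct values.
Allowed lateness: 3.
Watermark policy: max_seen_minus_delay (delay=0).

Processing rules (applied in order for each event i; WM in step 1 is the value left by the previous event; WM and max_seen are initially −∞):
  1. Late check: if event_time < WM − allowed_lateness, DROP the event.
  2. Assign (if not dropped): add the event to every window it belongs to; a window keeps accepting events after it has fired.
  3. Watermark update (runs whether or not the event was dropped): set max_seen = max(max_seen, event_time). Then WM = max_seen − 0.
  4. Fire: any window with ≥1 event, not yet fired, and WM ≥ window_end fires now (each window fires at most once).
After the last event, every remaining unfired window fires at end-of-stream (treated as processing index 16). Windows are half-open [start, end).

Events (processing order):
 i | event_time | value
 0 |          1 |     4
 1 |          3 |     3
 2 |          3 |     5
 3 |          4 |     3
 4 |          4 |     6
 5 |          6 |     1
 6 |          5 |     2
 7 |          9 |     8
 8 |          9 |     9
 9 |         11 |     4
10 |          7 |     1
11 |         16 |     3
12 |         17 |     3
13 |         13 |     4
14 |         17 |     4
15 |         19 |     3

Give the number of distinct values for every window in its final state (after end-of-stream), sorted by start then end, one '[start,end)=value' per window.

i=0 t=1 v=4: → [1,6),[0,5); WM=1
i=1 t=3 v=3: → [3,8),[2,7),[1,6),[0,5); WM=3
i=2 t=3 v=5: → [3,8),[2,7),[1,6),[0,5); WM=3
i=3 t=4 v=3: → [4,9),[3,8),[2,7),[1,6),[0,5); WM=4
i=4 t=4 v=6: → [4,9),[3,8),[2,7),[1,6),[0,5); WM=4
i=5 t=6 v=1: → [6,11),[5,10),[4,9),[3,8),[2,7); WM=6; [0,5) fires=4 [1,6) fires=4
i=6 t=5 v=2: → [5,10),[4,9),[3,8),[2,7),[1,6); WM=6
i=7 t=9 v=8: → [9,14),[8,13),[7,12),[6,11),[5,10); WM=9; [2,7) fires=5 [3,8) fires=5 [4,9) fires=4
i=8 t=9 v=9: → [9,14),[8,13),[7,12),[6,11),[5,10); WM=9
i=9 t=11 v=4: → [11,16),[10,15),[9,14),[8,13),[7,12); WM=11; [5,10) fires=4 [6,11) fires=3
i=10 t=7 v=1: DROP (t<11-3); WM=11
i=11 t=16 v=3: → [16,21),[15,20),[14,19),[13,18),[12,17); WM=16; [7,12) fires=3 [8,13) fires=3 [9,14) fires=3 [10,15) fires=1 [11,16) fires=1
i=12 t=17 v=3: → [17,22),[16,21),[15,20),[14,19),[13,18); WM=17; [12,17) fires=1
i=13 t=13 v=4: DROP (t<17-3); WM=17
i=14 t=17 v=4: → [17,22),[16,21),[15,20),[14,19),[13,18); WM=17
i=15 t=19 v=3: → [19,24),[18,23),[17,22),[16,21),[15,20); WM=19; [13,18) fires=2 [14,19) fires=2

[0,5)=4 [1,6)=5 [2,7)=5 [3,8)=5 [4,9)=4 [5,10)=4 [6,11)=3 [7,12)=3 [8,13)=3 [9,14)=3 [10,15)=1 [11,16)=1 [12,17)=1 [13,18)=2 [14,19)=2 [15,20)=2 [16,21)=2 [17,22)=2 [18,23)=1 [19,24)=1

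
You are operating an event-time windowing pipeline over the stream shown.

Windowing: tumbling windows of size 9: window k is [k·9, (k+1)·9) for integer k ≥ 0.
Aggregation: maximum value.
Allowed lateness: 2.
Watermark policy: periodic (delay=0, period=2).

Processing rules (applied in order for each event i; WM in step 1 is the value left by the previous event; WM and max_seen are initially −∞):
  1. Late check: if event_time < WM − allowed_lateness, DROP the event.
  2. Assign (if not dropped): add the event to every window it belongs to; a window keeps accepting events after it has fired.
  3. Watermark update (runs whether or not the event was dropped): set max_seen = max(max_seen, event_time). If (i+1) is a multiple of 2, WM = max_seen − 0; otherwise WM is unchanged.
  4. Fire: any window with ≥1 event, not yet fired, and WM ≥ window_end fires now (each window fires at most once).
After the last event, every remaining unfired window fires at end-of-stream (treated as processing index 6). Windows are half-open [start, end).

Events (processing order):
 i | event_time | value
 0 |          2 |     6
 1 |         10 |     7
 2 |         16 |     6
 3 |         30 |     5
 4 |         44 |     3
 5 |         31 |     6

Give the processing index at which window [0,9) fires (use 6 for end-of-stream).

1

i=0 t=2 v=6: → [0,9); WM=−∞
i=1 t=10 v=7: → [9,18); WM=10; [0,9) fires=6
i=2 t=16 v=6: → [9,18); WM=10
i=3 t=30 v=5: → [27,36); WM=30; [9,18) fires=7
i=4 t=44 v=3: → [36,45); WM=30
i=5 t=31 v=6: → [27,36); WM=44; [27,36) fires=6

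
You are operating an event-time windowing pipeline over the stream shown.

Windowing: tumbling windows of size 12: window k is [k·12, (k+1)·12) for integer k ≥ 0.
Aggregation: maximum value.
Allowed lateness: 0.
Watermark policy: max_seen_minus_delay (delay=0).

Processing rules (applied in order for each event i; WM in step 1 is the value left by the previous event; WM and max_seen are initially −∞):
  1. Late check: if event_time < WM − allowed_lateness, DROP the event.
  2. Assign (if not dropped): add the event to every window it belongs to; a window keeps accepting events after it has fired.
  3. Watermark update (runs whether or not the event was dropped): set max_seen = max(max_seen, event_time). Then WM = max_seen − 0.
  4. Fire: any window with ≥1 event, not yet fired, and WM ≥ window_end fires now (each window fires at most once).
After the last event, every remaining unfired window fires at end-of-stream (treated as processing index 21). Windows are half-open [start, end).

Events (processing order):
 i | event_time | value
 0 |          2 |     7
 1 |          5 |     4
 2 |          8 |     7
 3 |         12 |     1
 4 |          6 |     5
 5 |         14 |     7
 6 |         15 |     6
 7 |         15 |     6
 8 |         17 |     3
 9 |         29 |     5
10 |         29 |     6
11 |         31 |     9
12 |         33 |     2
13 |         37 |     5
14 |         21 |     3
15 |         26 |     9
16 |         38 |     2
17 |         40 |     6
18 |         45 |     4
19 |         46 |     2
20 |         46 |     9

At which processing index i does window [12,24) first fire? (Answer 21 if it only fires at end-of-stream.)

9

i=0 t=2 v=7: → [0,12); WM=2
i=1 t=5 v=4: → [0,12); WM=5
i=2 t=8 v=7: → [0,12); WM=8
i=3 t=12 v=1: → [12,24); WM=12; [0,12) fires=7
i=4 t=6 v=5: DROP (t<12-0); WM=12
i=5 t=14 v=7: → [12,24); WM=14
i=6 t=15 v=6: → [12,24); WM=15
i=7 t=15 v=6: → [12,24); WM=15
i=8 t=17 v=3: → [12,24); WM=17
i=9 t=29 v=5: → [24,36); WM=29; [12,24) fires=7
i=10 t=29 v=6: → [24,36); WM=29
i=11 t=31 v=9: → [24,36); WM=31
i=12 t=33 v=2: → [24,36); WM=33
i=13 t=37 v=5: → [36,48); WM=37; [24,36) fires=9
i=14 t=21 v=3: DROP (t<37-0); WM=37
i=15 t=26 v=9: DROP (t<37-0); WM=37
i=16 t=38 v=2: → [36,48); WM=38
i=17 t=40 v=6: → [36,48); WM=40
i=18 t=45 v=4: → [36,48); WM=45
i=19 t=46 v=2: → [36,48); WM=46
i=20 t=46 v=9: → [36,48); WM=46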